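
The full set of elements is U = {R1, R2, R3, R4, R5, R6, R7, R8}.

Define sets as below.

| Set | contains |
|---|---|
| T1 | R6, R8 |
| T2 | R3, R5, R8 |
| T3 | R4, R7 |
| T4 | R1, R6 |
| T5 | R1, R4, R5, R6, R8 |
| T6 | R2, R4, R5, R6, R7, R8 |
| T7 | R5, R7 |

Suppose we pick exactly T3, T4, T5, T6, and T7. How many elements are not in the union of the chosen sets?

1

Union of T3, T4, T5, T6, T7 = {R1, R2, R4, R5, R6, R7, R8}.
Not covered: R3 — 1 element.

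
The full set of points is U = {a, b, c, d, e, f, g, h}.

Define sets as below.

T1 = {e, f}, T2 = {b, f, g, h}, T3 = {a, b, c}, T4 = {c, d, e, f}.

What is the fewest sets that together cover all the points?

T2, T3, and T4 cover everything between them: the union {a, b, c, d, e, f, g, h} is all of U.
Only T3 contains a, so T3 is forced; the remaining 5 points need at least 2 more sets (each remaining set adds at most 3) — so at least 3 sets are needed, and 3 is optimal.

3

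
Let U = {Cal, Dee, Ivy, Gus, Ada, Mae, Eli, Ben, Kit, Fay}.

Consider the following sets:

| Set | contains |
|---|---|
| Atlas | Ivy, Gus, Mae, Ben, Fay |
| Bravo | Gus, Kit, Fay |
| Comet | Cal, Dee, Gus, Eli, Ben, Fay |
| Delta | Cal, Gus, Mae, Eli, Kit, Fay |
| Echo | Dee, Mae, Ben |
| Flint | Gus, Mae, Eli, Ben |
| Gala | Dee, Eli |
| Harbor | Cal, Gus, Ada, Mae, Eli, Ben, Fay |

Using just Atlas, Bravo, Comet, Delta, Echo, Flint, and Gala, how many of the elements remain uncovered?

Union of Atlas, Bravo, Comet, Delta, Echo, Flint, Gala = {Cal, Dee, Ivy, Gus, Mae, Eli, Ben, Kit, Fay}.
Not covered: Ada — 1 element.

1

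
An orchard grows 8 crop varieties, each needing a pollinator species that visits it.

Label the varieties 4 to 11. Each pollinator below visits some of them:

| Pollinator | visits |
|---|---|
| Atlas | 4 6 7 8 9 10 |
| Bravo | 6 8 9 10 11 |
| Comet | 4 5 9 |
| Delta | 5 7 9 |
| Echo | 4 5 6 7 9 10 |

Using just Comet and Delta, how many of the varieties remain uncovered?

4

Union of Comet, Delta = {4, 5, 7, 9}.
Not covered: 6, 8, 10, 11 — 4 varieties.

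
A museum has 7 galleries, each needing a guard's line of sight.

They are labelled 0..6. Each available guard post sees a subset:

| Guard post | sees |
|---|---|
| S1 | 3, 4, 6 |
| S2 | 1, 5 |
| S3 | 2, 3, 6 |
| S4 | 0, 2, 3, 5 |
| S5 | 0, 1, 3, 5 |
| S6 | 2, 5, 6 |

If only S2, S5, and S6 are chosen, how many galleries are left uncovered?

Union of S2, S5, S6 = {0, 1, 2, 3, 5, 6}.
Not covered: 4 — 1 gallery.

1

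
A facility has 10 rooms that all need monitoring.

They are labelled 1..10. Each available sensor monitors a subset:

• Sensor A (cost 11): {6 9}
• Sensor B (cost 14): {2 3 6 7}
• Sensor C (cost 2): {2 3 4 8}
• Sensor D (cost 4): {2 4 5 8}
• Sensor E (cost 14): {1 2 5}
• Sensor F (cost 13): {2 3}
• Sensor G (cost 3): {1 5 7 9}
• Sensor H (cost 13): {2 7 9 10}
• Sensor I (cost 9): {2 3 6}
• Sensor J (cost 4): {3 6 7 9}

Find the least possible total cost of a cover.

22

C, G, H, J together cover every room (C ∪ G ∪ H ∪ J = {1, 2, 3, 4, 5, 6, 7, 8, 9, 10}); total cost 2 + 3 + 13 + 4 = 22.
No covering selection has total cost below 22.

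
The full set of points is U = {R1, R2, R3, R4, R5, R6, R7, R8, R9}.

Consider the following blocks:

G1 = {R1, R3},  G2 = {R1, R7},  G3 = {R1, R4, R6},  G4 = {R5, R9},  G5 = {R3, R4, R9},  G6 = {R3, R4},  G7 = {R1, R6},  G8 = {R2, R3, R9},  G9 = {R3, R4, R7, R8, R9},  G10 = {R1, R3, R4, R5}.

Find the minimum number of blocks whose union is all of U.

4

G3, G8, G9, and G10 cover everything between them: the union {R1, R2, R3, R4, R5, R6, R7, R8, R9} is all of U.
No 3 of the 10 blocks cover everything (all 120 combinations miss at least one point), so 4 is optimal.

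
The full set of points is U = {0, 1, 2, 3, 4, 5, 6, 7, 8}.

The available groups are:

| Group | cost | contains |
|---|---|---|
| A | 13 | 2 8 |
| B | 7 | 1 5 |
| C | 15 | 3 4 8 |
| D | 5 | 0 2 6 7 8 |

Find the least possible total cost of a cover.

B, C, D together cover every point (B ∪ C ∪ D = {0, 1, 2, 3, 4, 5, 6, 7, 8}); total cost 7 + 15 + 5 = 27.
No covering selection has total cost below 27.

27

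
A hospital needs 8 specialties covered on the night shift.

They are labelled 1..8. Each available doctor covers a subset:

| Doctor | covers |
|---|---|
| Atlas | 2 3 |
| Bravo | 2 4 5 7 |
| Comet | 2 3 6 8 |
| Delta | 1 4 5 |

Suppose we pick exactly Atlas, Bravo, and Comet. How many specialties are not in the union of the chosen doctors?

1

Union of Atlas, Bravo, Comet = {2, 3, 4, 5, 6, 7, 8}.
Not covered: 1 — 1 specialty.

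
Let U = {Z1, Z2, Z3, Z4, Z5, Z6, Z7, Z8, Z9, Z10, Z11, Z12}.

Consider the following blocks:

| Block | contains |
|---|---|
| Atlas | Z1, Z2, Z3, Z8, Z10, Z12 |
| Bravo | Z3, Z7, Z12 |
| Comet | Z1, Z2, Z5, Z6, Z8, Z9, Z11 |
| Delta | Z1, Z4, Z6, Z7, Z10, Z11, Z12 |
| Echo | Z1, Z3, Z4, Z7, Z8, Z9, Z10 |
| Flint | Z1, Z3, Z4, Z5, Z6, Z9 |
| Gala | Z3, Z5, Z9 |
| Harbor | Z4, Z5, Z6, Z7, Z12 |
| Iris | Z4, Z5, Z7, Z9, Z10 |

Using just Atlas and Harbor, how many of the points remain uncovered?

Union of Atlas, Harbor = {Z1, Z2, Z3, Z4, Z5, Z6, Z7, Z8, Z10, Z12}.
Not covered: Z9, Z11 — 2 points.

2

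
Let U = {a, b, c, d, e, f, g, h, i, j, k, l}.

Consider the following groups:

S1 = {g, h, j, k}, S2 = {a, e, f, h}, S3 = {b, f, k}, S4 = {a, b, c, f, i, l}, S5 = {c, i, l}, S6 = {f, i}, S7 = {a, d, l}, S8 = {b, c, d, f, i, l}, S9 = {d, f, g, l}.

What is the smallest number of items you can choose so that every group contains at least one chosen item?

Take T = {f, g, l}. Each listed group contains at least one of these, so T is a hitting set of size 3.
The groups S1, S6, S7 are pairwise disjoint, so any hitting set needs a separate item for each — at least 3. Hence 3 is optimal.

3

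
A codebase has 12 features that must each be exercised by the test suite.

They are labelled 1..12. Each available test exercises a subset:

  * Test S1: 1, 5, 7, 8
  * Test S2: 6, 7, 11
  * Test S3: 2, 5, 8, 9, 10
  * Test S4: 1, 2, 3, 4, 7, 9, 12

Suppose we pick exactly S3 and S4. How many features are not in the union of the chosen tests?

2

Union of S3, S4 = {1, 2, 3, 4, 5, 7, 8, 9, 10, 12}.
Not covered: 6, 11 — 2 features.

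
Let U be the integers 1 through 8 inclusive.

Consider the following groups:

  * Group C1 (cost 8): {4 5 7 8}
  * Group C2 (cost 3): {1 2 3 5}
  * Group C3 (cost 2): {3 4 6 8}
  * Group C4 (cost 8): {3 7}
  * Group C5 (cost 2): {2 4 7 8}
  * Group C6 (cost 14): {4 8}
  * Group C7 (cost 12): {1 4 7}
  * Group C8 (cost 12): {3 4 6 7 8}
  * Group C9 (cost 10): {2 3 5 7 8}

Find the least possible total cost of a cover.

C2, C3, C5 together cover every element (C2 ∪ C3 ∪ C5 = {1, 2, 3, 4, 5, 6, 7, 8}); total cost 3 + 2 + 2 = 7.
No covering selection has total cost below 7.

7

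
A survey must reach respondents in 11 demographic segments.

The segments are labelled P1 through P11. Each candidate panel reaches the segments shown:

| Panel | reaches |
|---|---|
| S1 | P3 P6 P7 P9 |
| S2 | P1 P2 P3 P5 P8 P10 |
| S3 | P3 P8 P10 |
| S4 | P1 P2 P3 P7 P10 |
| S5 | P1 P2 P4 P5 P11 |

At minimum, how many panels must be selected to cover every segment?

3

Take {S1, S2, S5}. Their union is {P1, P2, P3, P4, P5, P6, P7, P8, P9, P10, P11}, which is all 11 segments.
Only S5 contains P4, so S5 is forced; the remaining 6 segments need at least 2 more panels (each remaining panel adds at most 4) — so at least 3 panels are needed, and 3 is optimal.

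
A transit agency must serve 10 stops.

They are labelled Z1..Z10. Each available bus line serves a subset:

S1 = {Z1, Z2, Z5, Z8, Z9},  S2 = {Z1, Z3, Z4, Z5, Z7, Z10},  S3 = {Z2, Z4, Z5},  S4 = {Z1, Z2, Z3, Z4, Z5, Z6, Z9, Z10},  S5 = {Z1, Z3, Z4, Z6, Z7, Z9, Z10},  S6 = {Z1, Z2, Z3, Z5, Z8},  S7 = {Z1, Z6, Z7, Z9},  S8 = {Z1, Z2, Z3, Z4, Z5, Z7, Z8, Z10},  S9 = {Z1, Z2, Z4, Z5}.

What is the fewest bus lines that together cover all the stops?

2

Take {S1, S5}. Their union is {Z1, Z2, Z3, Z4, Z5, Z6, Z7, Z8, Z9, Z10}, which is all 10 stops.
No single bus line has all 10 stops (the largest, S4, has 8), so 2 is optimal.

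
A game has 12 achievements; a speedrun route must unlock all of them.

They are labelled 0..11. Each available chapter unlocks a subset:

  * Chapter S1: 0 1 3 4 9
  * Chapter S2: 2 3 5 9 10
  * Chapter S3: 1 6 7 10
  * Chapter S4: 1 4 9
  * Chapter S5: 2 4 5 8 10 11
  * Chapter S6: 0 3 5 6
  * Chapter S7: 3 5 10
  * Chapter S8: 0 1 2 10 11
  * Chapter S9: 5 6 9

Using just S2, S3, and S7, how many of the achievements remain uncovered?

Union of S2, S3, S7 = {1, 2, 3, 5, 6, 7, 9, 10}.
Not covered: 0, 4, 8, 11 — 4 achievements.

4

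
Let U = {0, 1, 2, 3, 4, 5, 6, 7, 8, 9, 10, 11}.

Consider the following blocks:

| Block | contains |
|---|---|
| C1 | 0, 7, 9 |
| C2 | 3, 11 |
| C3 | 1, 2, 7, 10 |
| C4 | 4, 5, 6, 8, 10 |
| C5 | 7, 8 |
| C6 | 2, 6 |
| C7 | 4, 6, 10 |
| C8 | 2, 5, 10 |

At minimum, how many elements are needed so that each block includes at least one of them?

4

The 4 elements {2, 6, 7, 11} hit every block.
No choice of 3 elements meets every block, so 4 is the minimum.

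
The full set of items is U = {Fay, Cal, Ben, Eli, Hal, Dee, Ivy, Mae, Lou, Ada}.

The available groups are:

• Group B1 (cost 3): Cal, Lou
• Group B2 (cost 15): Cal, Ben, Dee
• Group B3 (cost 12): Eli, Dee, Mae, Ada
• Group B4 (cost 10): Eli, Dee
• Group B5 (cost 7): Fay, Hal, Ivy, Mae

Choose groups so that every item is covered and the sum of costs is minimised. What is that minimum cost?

37

B1, B2, B3, B5 together cover every item (B1 ∪ B2 ∪ B3 ∪ B5 = {Fay, Cal, Ben, Eli, Hal, Dee, Ivy, Mae, Lou, Ada}); total cost 3 + 15 + 12 + 7 = 37.
No covering selection has total cost below 37.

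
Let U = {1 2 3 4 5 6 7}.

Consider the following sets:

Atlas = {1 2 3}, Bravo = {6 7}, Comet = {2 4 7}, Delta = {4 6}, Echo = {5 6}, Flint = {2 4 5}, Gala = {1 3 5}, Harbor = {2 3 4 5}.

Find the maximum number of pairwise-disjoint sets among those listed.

Delta, Gala are pairwise disjoint (Delta={4,6}; Gala={1,3,5}).
Every remaining set overlaps one of these, and no 3 of the listed sets are pairwise disjoint, so 2 is the maximum.

2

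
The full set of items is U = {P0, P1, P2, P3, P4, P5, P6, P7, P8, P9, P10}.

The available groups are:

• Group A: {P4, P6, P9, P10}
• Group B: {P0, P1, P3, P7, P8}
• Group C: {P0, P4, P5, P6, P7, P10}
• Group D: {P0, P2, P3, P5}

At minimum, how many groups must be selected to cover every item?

3

Take {A, B, D}. Their union is {P0, P1, P2, P3, P4, P5, P6, P7, P8, P9, P10}, which is all 11 items.
Only B contains P1, so B is forced; the remaining 6 items need at least 2 more groups (each remaining group adds at most 4) — so at least 3 groups are needed, and 3 is optimal.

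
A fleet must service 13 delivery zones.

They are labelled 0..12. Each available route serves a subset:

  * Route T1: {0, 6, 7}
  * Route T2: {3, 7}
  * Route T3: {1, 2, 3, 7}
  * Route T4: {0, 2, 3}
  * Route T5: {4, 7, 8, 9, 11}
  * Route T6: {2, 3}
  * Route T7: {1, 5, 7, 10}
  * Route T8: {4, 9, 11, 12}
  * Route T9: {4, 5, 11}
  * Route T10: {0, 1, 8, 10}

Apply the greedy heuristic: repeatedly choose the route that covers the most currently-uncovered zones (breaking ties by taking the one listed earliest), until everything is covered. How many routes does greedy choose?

Greedy: pick T5 (covers 5 new) → pick T3 (covers 3 new) → pick T1 (covers 2 new) → pick T7 (covers 2 new) → pick T8 (covers 1 new). Total picks: 5.

5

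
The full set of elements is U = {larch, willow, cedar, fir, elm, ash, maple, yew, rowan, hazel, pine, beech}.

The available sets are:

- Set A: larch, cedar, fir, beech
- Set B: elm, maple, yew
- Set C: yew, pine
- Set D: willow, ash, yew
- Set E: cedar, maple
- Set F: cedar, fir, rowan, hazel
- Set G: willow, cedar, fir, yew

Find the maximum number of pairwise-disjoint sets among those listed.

2

A, B are pairwise disjoint (A={larch,cedar,fir,beech}; B={elm,maple,yew}).
Every remaining set overlaps one of these, and no 3 of the listed sets are pairwise disjoint, so 2 is the maximum.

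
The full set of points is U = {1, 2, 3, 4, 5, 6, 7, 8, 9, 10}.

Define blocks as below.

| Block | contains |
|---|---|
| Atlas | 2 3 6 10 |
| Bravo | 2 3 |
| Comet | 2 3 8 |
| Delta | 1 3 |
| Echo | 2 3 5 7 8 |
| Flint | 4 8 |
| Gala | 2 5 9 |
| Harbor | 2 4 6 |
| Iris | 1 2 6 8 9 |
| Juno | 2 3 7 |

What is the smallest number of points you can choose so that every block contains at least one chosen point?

The 3 points {2, 3, 8} hit every block.
The blocks Delta, Flint, Gala are pairwise disjoint, so any hitting set needs a separate point for each — at least 3. Hence 3 is optimal.

3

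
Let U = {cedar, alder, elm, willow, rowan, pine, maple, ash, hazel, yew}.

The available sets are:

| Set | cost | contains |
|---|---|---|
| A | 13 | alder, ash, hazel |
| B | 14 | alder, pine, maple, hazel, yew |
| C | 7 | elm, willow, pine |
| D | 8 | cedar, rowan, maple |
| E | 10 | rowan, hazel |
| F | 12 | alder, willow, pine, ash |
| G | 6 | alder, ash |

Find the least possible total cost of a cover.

B, C, D, G together cover every point (B ∪ C ∪ D ∪ G = {cedar, alder, elm, willow, rowan, pine, maple, ash, hazel, yew}); total cost 14 + 7 + 8 + 6 = 35.
No covering selection has total cost below 35.

35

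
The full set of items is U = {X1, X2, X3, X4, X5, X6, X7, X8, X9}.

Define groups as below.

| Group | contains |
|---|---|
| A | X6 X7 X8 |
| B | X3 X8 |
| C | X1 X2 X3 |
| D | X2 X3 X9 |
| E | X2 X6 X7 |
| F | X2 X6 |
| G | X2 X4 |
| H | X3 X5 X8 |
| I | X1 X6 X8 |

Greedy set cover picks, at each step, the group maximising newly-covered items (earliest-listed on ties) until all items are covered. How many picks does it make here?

Greedy: pick A (covers 3 new) → pick C (covers 3 new) → pick D (covers 1 new) → pick G (covers 1 new) → pick H (covers 1 new). Total picks: 5.

5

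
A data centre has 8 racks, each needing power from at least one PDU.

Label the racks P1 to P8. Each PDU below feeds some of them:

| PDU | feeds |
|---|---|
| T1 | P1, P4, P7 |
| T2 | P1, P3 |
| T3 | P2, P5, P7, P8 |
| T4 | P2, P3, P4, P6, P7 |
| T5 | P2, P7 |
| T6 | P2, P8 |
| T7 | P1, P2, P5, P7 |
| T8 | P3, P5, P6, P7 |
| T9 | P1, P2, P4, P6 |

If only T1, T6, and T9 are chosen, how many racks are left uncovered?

Union of T1, T6, T9 = {P1, P2, P4, P6, P7, P8}.
Not covered: P3, P5 — 2 racks.

2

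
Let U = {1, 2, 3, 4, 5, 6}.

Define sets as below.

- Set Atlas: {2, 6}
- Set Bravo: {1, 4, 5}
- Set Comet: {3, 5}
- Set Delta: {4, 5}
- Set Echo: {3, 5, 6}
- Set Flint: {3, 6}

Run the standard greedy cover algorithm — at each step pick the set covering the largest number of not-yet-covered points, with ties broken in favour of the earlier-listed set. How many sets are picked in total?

3

Greedy: pick Bravo (covers 3 new) → pick Atlas (covers 2 new) → pick Comet (covers 1 new). Total picks: 3.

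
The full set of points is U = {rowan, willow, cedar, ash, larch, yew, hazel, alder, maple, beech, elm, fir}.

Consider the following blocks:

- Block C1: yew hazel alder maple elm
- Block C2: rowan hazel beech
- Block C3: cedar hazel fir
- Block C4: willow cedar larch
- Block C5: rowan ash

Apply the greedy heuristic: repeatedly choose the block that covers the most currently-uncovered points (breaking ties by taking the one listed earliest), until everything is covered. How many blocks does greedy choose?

Greedy: pick C1 (covers 5 new) → pick C4 (covers 3 new) → pick C2 (covers 2 new) → pick C3 (covers 1 new) → pick C5 (covers 1 new). Total picks: 5.

5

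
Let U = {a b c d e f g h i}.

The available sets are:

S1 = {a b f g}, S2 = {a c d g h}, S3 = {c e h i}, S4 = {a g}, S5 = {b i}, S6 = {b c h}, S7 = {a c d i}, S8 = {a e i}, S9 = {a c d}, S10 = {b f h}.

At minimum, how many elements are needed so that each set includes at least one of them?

T = {a, h, i} meets every set (each contains at least one member of T), and |T| = 3.
No choice of 2 elements meets every set, so 3 is the minimum.

3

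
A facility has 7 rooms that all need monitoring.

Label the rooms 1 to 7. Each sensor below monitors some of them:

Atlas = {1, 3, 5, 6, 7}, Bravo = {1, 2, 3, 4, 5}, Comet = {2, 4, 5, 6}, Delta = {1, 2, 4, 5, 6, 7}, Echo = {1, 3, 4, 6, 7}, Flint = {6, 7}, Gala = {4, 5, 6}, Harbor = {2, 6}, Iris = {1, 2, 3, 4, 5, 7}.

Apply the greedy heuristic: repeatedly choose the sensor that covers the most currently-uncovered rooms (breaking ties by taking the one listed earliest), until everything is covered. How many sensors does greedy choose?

2

Greedy: pick Delta (covers 6 new) → pick Atlas (covers 1 new). Total picks: 2.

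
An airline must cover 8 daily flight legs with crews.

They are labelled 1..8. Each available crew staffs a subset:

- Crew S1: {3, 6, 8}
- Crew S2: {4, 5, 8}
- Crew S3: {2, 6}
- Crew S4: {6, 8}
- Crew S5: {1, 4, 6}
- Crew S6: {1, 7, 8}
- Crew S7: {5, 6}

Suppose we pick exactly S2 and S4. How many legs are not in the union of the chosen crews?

Union of S2, S4 = {4, 5, 6, 8}.
Not covered: 1, 2, 3, 7 — 4 legs.

4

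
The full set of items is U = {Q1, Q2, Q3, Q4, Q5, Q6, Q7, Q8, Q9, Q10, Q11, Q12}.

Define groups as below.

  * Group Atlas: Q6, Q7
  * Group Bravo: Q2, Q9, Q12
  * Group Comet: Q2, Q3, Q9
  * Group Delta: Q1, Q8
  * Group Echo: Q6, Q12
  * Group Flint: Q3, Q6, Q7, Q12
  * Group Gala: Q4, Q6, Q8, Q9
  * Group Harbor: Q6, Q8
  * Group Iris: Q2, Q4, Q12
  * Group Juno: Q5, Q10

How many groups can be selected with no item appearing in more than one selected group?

4

Atlas, Comet, Delta, Juno are pairwise disjoint (Atlas={Q6,Q7}; Comet={Q2,Q3,Q9}; Delta={Q1,Q8}; Juno={Q5,Q10}).
Every remaining group overlaps one of these, and no 5 of the listed groups are pairwise disjoint, so 4 is the maximum.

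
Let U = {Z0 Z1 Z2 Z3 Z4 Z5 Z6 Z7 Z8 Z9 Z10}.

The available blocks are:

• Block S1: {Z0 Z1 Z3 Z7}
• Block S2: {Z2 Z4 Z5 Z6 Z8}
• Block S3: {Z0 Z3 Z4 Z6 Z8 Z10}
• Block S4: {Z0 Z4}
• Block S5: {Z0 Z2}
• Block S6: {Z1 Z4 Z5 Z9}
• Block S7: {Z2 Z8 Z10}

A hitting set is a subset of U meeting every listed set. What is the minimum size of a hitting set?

3

Take H = {Z0, Z4, Z8}. Each listed block contains at least one of these, so H is a hitting set of size 3.
No choice of 2 elements meets every block, so 3 is the minimum.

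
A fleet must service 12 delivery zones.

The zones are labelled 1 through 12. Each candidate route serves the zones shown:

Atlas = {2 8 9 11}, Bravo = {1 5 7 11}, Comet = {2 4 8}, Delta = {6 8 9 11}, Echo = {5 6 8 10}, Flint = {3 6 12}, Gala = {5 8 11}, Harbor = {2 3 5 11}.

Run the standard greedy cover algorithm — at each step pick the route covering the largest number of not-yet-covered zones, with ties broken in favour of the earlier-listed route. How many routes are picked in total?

Greedy: pick Atlas (covers 4 new) → pick Bravo (covers 3 new) → pick Flint (covers 3 new) → pick Comet (covers 1 new) → pick Echo (covers 1 new). Total picks: 5.

5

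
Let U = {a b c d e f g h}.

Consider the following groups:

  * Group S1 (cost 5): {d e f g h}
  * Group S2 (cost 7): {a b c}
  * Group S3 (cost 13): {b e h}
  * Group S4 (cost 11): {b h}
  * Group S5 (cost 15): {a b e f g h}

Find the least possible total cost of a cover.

S1, S2 together cover every element (S1 ∪ S2 = {a, b, c, d, e, f, g, h}); total cost 5 + 7 = 12.
No covering selection has total cost below 12.

12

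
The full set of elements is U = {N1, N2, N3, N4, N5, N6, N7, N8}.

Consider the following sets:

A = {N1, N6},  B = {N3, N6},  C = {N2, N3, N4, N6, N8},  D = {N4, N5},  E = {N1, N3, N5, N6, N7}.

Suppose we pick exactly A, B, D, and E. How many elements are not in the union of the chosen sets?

Union of A, B, D, E = {N1, N3, N4, N5, N6, N7}.
Not covered: N2, N8 — 2 elements.

2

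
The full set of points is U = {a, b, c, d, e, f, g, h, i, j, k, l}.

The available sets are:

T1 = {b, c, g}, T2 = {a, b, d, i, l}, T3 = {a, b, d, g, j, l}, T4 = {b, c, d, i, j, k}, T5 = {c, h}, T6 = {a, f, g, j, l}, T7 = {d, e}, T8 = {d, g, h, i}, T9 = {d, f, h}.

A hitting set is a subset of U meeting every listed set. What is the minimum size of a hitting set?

3

T = {a, c, d} meets every set (each contains at least one member of T), and |T| = 3.
The sets T5, T6, T7 are pairwise disjoint, so any hitting set needs a separate point for each — at least 3. Hence 3 is optimal.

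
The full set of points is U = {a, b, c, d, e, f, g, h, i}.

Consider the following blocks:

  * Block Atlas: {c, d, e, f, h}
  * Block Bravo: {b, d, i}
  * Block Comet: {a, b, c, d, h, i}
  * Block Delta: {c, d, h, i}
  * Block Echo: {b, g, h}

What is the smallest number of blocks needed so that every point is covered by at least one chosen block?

3

Atlas, Comet, and Echo cover everything between them: the union {a, b, c, d, e, f, g, h, i} is all of U.
Only Comet contains a, so Comet is forced; the remaining 3 points need at least 2 more blocks (each remaining block adds at most 2) — so at least 3 blocks are needed, and 3 is optimal.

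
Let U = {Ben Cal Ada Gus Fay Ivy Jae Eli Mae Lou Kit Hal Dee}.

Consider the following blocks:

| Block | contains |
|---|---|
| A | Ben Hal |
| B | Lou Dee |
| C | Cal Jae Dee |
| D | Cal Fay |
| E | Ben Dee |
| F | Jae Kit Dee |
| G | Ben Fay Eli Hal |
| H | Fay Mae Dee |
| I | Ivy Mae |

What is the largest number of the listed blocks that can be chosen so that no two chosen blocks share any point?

4

A, B, D, I are pairwise disjoint (A={Ben,Hal}; B={Lou,Dee}; D={Cal,Fay}; I={Ivy,Mae}).
Every remaining block overlaps one of these, and no 5 of the listed blocks are pairwise disjoint, so 4 is the maximum.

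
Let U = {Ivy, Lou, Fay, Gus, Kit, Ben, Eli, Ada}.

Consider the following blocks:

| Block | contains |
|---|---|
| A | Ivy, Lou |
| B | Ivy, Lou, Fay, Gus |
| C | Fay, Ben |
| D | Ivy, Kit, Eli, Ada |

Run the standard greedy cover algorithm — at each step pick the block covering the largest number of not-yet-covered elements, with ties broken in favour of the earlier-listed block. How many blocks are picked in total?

3

Greedy: pick B (covers 4 new) → pick D (covers 3 new) → pick C (covers 1 new). Total picks: 3.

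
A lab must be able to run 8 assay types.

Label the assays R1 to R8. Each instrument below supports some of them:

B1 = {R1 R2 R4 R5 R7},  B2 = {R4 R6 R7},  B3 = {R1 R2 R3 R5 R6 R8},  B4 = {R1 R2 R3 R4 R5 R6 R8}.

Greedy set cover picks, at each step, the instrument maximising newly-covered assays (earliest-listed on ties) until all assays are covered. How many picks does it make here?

Greedy: pick B4 (covers 7 new) → pick B1 (covers 1 new). Total picks: 2.

2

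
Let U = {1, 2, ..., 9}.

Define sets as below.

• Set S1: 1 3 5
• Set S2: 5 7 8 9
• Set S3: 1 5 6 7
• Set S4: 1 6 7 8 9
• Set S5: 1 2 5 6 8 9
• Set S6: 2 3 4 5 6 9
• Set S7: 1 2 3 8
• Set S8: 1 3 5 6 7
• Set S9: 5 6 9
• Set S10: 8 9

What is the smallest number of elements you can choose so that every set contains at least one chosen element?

2

Take H = {5, 8}. Each listed set contains at least one of these, so H is a hitting set of size 2.
The sets S3, S10 are pairwise disjoint, so any hitting set needs a separate element for each — at least 2. Hence 2 is optimal.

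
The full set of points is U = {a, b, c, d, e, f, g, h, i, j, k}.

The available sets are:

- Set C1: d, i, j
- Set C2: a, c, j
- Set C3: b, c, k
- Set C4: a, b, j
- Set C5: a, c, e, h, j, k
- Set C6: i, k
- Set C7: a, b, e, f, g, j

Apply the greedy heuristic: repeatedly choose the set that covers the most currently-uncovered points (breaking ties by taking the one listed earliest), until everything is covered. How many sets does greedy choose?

3

Greedy: pick C5 (covers 6 new) → pick C7 (covers 3 new) → pick C1 (covers 2 new). Total picks: 3.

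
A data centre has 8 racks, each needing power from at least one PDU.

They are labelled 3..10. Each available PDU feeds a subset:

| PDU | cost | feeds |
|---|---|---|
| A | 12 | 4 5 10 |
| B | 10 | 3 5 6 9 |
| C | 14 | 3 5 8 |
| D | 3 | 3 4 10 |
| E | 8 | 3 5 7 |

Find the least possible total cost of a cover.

35

B, C, D, E together cover every rack (B ∪ C ∪ D ∪ E = {3, 4, 5, 6, 7, 8, 9, 10}); total cost 10 + 14 + 3 + 8 = 35.
No covering selection has total cost below 35.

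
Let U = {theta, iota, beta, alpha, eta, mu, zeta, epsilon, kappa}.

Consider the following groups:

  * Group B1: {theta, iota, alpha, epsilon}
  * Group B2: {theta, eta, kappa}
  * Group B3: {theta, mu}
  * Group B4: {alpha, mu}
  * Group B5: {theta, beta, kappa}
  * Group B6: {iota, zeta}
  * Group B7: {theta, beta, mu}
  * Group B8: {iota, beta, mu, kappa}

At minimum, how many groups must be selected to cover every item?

4

B1, B2, B6, and B7 cover everything between them: the union {theta, iota, beta, alpha, eta, mu, zeta, epsilon, kappa} is all of U.
Only B6 contains zeta, so B6 is forced; the remaining 7 items need at least 3 more groups (each remaining group adds at most 3) — so at least 4 groups are needed, and 4 is optimal.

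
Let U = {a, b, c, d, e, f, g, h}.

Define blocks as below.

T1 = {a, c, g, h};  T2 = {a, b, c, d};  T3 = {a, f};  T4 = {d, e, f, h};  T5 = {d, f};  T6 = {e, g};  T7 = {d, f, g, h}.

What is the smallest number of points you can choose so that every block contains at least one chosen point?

T = {c, f, g} meets every block (each contains at least one member of T), and |T| = 3.
No choice of 2 points meets every block, so 3 is the minimum.

3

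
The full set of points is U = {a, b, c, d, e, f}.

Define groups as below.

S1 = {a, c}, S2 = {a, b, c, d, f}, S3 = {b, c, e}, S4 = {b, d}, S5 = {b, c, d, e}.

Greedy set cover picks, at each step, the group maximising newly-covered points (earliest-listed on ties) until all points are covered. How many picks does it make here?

Greedy: pick S2 (covers 5 new) → pick S3 (covers 1 new). Total picks: 2.

2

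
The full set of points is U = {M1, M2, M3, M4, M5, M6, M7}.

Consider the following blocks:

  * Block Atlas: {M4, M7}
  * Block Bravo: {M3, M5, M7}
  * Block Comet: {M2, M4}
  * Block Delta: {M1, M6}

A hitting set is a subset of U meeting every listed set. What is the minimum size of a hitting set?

Take H = {M4, M5, M6}. Each listed block contains at least one of these, so H is a hitting set of size 3.
The blocks Bravo, Comet, Delta are pairwise disjoint, so any hitting set needs a separate point for each — at least 3. Hence 3 is optimal.

3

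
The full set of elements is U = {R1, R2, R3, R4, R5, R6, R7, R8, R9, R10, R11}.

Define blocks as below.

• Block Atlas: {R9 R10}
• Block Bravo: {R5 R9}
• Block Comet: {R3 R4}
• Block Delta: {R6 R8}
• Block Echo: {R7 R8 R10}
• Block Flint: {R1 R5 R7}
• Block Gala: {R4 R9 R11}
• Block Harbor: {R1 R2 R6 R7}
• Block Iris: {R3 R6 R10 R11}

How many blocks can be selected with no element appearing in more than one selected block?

Atlas, Comet, Delta, Flint are pairwise disjoint (Atlas={R9,R10}; Comet={R3,R4}; Delta={R6,R8}; Flint={R1,R5,R7}).
Every remaining block overlaps one of these, and no 5 of the listed blocks are pairwise disjoint, so 4 is the maximum.

4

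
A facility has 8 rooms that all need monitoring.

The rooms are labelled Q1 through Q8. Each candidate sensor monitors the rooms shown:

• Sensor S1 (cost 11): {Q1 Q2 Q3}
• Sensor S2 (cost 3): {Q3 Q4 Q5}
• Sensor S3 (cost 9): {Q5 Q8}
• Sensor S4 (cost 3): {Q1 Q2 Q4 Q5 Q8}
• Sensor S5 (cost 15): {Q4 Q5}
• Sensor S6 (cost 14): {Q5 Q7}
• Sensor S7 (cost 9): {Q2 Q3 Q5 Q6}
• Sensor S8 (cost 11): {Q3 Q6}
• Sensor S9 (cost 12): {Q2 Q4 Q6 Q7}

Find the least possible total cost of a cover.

18

S2, S4, S9 together cover every room (S2 ∪ S4 ∪ S9 = {Q1, Q2, Q3, Q4, Q5, Q6, Q7, Q8}); total cost 3 + 3 + 12 = 18.
No covering selection has total cost below 18.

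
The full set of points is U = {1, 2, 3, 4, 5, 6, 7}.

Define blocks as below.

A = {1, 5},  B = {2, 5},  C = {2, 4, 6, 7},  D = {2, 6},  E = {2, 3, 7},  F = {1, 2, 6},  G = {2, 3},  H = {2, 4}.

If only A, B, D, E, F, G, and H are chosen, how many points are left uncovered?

Union of A, B, D, E, F, G, H = {1, 2, 3, 4, 5, 6, 7} — that's every point, so 0 are uncovered.

0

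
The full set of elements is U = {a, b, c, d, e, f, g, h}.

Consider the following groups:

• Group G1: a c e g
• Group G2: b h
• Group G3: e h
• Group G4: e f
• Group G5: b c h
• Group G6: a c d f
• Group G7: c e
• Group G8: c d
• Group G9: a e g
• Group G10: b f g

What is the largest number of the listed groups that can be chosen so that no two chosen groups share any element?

3

G2, G4, G8 are pairwise disjoint (G2={b,h}; G4={e,f}; G8={c,d}).
Every remaining group overlaps one of these, and no 4 of the listed groups are pairwise disjoint, so 3 is the maximum.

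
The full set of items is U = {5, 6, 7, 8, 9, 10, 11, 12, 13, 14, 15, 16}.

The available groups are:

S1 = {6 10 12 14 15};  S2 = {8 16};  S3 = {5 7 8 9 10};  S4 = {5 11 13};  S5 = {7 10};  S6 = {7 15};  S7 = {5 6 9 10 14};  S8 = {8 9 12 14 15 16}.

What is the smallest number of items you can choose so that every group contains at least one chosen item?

4

H = {7, 8, 10, 13} meets every group (each contains at least one member of H), and |H| = 4.
No choice of 3 items meets every group, so 4 is the minimum.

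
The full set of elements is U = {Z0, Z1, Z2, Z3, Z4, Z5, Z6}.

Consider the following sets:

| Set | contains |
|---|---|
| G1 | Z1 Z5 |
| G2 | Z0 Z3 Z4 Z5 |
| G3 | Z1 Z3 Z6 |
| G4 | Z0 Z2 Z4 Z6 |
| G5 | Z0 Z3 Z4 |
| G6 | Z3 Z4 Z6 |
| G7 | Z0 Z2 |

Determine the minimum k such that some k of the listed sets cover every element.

Take {G2, G3, G4}. Their union is {Z0, Z1, Z2, Z3, Z4, Z5, Z6}, which is all 7 elements.
No 2 of the 7 sets cover everything (all 21 combinations miss at least one element), so 3 is optimal.

3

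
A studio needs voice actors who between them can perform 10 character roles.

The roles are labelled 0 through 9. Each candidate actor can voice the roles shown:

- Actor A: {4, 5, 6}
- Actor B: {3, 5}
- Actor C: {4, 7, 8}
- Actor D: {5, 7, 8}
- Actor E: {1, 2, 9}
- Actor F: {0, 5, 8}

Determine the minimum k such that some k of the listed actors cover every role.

5

A and B and D and E and F together: A ∪ B ∪ D ∪ E ∪ F = {0, 1, 2, 3, 4, 5, 6, 7, 8, 9} — every role is covered.
No 4 of the 6 actors cover everything (all 15 combinations miss at least one role), so 5 is optimal.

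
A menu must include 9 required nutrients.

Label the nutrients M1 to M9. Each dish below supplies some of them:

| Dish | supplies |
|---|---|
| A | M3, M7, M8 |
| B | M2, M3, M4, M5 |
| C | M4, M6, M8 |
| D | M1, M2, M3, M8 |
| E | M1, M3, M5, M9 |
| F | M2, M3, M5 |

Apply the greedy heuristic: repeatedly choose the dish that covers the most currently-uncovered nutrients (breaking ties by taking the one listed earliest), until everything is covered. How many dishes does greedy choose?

Greedy: pick B (covers 4 new) → pick A (covers 2 new) → pick E (covers 2 new) → pick C (covers 1 new). Total picks: 4.

4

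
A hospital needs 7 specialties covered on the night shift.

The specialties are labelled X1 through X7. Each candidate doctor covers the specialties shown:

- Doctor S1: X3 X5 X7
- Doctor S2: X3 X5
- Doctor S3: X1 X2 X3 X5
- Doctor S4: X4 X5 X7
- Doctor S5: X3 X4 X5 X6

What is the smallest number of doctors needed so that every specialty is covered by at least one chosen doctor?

3

S3 and S4 and S5 together: S3 ∪ S4 ∪ S5 = {X1, X2, X3, X4, X5, X6, X7} — every specialty is covered.
Only S3 contains X1, so S3 is forced; the remaining 3 specialties need at least 2 more doctors (each remaining doctor adds at most 2) — so at least 3 doctors are needed, and 3 is optimal.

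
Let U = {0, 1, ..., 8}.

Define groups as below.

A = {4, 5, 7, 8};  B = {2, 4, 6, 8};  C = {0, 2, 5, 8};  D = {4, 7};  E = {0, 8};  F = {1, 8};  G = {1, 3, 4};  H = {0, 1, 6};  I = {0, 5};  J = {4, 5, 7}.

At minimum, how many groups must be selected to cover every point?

B and C and G and J together: B ∪ C ∪ G ∪ J = {0, 1, 2, 3, 4, 5, 6, 7, 8} — every point is covered.
No 3 of the 10 groups cover everything (all 120 combinations miss at least one point), so 4 is optimal.

4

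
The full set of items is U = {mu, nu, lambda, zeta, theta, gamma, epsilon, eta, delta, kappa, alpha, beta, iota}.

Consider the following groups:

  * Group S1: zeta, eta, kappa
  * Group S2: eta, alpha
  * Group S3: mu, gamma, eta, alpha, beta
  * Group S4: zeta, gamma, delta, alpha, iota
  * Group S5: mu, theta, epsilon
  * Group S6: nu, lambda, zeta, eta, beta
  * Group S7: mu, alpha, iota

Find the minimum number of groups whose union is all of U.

4

Take {S1, S4, S5, S6}. Their union is {mu, nu, lambda, zeta, theta, gamma, epsilon, eta, delta, kappa, alpha, beta, iota}, which is all 13 items.
Only S1 contains kappa, so S1 is forced; the remaining 10 items need at least 3 more groups (each remaining group adds at most 4) — so at least 4 groups are needed, and 4 is optimal.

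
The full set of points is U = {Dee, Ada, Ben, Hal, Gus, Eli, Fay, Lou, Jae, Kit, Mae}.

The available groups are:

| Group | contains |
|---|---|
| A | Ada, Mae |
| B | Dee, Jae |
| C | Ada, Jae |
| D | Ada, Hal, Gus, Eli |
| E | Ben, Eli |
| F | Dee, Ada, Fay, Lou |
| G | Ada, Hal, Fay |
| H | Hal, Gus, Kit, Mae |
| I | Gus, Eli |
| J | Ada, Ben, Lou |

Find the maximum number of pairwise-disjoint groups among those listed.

3

E, F, H are pairwise disjoint (E={Ben,Eli}; F={Dee,Ada,Fay,Lou}; H={Hal,Gus,Kit,Mae}).
Every remaining group overlaps one of these, and no 4 of the listed groups are pairwise disjoint, so 3 is the maximum.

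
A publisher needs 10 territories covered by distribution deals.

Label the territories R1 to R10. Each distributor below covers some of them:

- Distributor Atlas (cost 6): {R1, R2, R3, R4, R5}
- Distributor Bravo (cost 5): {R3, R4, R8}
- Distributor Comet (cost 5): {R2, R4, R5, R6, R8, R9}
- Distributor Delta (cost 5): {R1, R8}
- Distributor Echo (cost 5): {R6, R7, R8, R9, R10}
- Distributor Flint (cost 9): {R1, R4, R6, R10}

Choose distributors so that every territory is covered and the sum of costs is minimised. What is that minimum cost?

Atlas, Echo together cover every territory (Atlas ∪ Echo = {R1, R2, R3, R4, R5, R6, R7, R8, R9, R10}); total cost 6 + 5 = 11.
The greedy pick Comet, Echo, Atlas costs 16; no covering selection beats 11.

11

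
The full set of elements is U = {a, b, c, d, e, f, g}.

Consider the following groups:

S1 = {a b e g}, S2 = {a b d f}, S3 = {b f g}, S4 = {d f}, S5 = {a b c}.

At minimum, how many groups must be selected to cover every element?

3

S1, S2, and S5 cover everything between them: the union {a, b, c, d, e, f, g} is all of U.
Only S5 contains c, so S5 is forced; the remaining 4 elements need at least 2 more groups (each remaining group adds at most 2) — so at least 3 groups are needed, and 3 is optimal.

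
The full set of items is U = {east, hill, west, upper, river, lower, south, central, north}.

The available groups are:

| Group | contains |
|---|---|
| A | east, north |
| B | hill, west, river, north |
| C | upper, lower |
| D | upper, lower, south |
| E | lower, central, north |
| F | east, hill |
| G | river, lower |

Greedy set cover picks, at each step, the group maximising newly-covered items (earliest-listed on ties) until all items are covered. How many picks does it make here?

Greedy: pick B (covers 4 new) → pick D (covers 3 new) → pick A (covers 1 new) → pick E (covers 1 new). Total picks: 4.

4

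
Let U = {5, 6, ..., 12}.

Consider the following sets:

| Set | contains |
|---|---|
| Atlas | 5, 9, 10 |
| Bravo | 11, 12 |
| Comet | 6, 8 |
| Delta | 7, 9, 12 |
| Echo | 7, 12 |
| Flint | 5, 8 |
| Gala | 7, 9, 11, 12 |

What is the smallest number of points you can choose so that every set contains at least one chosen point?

The 3 points {5, 8, 12} hit every set.
The sets Atlas, Bravo, Comet are pairwise disjoint, so any hitting set needs a separate point for each — at least 3. Hence 3 is optimal.

3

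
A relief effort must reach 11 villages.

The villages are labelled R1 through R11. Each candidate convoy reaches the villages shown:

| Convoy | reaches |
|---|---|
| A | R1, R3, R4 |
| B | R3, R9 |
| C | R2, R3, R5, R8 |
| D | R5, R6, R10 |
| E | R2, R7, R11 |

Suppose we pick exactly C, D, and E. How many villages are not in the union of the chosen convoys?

Union of C, D, E = {R2, R3, R5, R6, R7, R8, R10, R11}.
Not covered: R1, R4, R9 — 3 villages.

3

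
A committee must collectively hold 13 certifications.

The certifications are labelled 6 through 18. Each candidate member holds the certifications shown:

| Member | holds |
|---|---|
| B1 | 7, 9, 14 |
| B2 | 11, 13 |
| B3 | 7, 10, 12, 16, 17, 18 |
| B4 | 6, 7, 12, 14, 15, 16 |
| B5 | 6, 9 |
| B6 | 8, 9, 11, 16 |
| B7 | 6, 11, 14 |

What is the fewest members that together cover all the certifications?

Take {B2, B3, B4, B6}. Their union is {6, 7, 8, 9, 10, 11, 12, 13, 14, 15, 16, 17, 18}, which is all 13 certifications.
Only B3 contains 10, so B3 is forced; the remaining 7 certifications need at least 3 more members (each remaining member adds at most 3) — so at least 4 members are needed, and 4 is optimal.

4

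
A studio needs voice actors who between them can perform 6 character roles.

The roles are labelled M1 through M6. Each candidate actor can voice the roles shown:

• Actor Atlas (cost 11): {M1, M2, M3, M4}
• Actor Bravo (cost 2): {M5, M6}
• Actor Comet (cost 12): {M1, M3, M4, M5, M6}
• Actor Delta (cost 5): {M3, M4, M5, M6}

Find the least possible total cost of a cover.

13

Atlas, Bravo together cover every role (Atlas ∪ Bravo = {M1, M2, M3, M4, M5, M6}); total cost 11 + 2 = 13.
The greedy pick Bravo, Delta, Atlas costs 18; no covering selection beats 13.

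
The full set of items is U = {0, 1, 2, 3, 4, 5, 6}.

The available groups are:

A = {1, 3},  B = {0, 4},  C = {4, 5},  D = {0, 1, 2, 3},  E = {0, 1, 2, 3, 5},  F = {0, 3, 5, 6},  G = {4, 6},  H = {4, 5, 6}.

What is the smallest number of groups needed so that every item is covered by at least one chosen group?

E and G together: E ∪ G = {0, 1, 2, 3, 4, 5, 6} — every item is covered.
No single group has all 7 items (the largest, E, has 5), so 2 is optimal.

2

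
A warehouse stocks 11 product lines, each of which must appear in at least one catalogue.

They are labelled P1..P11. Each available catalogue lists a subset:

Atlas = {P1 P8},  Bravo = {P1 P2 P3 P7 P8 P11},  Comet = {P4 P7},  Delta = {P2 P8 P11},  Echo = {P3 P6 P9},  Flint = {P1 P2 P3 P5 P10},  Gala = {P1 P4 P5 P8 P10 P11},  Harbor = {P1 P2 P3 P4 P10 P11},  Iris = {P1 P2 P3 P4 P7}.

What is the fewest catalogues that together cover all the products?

3

Take {Echo, Gala, Iris}. Their union is {P1, P2, P3, P4, P5, P6, P7, P8, P9, P10, P11}, which is all 11 products.
Only Echo contains P6, so Echo is forced; the remaining 8 products need at least 2 more catalogues (each remaining catalogue adds at most 6) — so at least 3 catalogues are needed, and 3 is optimal.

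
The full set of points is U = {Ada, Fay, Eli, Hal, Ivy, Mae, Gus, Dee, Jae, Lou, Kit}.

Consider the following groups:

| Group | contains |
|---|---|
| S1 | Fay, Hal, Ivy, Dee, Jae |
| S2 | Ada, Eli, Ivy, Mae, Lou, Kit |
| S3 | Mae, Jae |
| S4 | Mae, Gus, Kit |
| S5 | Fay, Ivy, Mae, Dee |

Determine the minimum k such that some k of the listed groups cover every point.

3

Take {S1, S2, S4}. Their union is {Ada, Fay, Eli, Hal, Ivy, Mae, Gus, Dee, Jae, Lou, Kit}, which is all 11 points.
Only S2 contains Ada, so S2 is forced; the remaining 5 points need at least 2 more groups (each remaining group adds at most 4) — so at least 3 groups are needed, and 3 is optimal.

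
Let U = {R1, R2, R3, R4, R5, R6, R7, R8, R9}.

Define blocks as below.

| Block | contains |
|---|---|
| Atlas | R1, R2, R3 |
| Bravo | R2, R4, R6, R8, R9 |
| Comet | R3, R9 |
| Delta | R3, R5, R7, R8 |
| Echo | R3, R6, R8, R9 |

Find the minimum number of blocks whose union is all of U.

3

Atlas, Bravo, and Delta cover everything between them: the union {R1, R2, R3, R4, R5, R6, R7, R8, R9} is all of U.
Only Atlas contains R1, so Atlas is forced; the remaining 6 items need at least 2 more blocks (each remaining block adds at most 4) — so at least 3 blocks are needed, and 3 is optimal.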